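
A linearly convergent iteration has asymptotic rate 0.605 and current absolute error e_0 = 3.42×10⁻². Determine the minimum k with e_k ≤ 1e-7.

After k steps, e_k ≈ 3.42×10⁻²·0.605^k.
Need 0.605^k ≤ 1e-7/3.42×10⁻² = 2.92398e-06.
k ≥ ln(2.92398e-06)/ln(0.605) = -12.7426/-0.50253 = 25.357.
Smallest integer k = 26.

26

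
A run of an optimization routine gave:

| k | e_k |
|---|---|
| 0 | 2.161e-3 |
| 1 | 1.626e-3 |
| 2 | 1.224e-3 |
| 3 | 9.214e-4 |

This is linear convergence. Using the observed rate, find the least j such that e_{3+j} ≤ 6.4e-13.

75

Rate ρ ≈ e_3/e_2 = 9.214e-4/1.224e-3 = 0.7528.
After j more steps, e_{3+j} ≈ 9.214e-4·ρ^j; need ρ^j ≤ 6.4e-13/9.214e-4 = 6.94595e-10.
j ≥ ln(6.94595e-10)/ln(0.7528) = -21.0877/-0.28396 = 74.263.
So 75 more iterations are needed.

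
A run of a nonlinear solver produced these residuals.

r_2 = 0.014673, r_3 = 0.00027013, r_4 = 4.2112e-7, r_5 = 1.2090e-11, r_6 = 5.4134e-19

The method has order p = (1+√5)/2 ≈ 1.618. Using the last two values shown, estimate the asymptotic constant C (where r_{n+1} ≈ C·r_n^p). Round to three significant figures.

C ≈ r_6 / r_5^1.618
  = 5.4134e-19 / (1.2090e-11)^1.618
  = 5.4134e-19 / 2.16454e-18 ≈ 0.25009

0.250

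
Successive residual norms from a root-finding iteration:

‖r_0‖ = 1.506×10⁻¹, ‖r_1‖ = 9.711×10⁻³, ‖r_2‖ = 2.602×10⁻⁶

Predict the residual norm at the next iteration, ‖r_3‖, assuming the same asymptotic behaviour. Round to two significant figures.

5.0e-17

First estimate the order: p ≈ ln(‖r_2‖/‖r_1‖) / ln(‖r_1‖/‖r_0‖) = ln(2.602×10⁻⁶/9.711×10⁻³)/ln(9.711×10⁻³/1.506×10⁻¹) = ln(0.000267944)/ln(0.0644821) ≈ 3.0002.
Then ‖r_3‖ ≈ ‖r_2‖·(‖r_2‖/‖r_1‖)^p = 2.602×10⁻⁶·(0.000267944)^3.0002 = 2.602×10⁻⁶·1.92052e-11 ≈ 4.997e-17.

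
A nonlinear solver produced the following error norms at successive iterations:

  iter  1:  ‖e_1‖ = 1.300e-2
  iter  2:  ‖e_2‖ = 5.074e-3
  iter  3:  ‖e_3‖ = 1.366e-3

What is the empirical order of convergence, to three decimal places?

p ≈ ln(‖e_3‖/‖e_2‖) / ln(‖e_2‖/‖e_1‖)
  = ln(1.366e-3/5.074e-3) / ln(5.074e-3/1.300e-2)
  = ln(0.269216) / ln(0.390308)
  = -1.312241 / -0.940819 ≈ 1.394786

1.395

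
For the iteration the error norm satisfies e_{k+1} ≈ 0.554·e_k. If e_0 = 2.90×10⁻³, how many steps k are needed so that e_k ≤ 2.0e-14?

After k steps, e_k ≈ 2.90×10⁻³·0.554^k.
Need 0.554^k ≤ 2.0e-14/2.90×10⁻³ = 6.89655e-12.
k ≥ ln(6.89655e-12)/ln(0.554) = -25.7000/-0.59059 = 43.516.
Smallest integer k = 44.

44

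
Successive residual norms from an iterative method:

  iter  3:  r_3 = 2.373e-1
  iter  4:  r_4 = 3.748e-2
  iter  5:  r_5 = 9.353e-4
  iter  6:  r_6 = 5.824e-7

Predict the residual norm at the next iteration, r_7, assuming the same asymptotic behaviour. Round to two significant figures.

First estimate the order: p ≈ ln(r_6/r_5) / ln(r_5/r_4) = ln(5.824e-7/9.353e-4)/ln(9.353e-4/3.748e-2) = ln(0.000622688)/ln(0.0249546) ≈ 2.0000.
Then r_7 ≈ r_6·(r_6/r_5)^p = 5.824e-7·(0.000622688)^2.0000 = 5.824e-7·3.8774e-07 ≈ 2.258e-13.

2.3e-13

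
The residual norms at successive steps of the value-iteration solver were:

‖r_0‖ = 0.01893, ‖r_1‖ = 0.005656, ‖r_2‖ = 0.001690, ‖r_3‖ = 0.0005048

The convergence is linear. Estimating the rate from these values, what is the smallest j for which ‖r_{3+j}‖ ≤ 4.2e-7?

6

Rate ρ ≈ ‖r_3‖/‖r_2‖ = 0.0005048/0.001690 = 0.2987.
After j more steps, ‖r_{3+j}‖ ≈ 0.0005048·ρ^j; need ρ^j ≤ 4.2e-7/0.0005048 = 0.000832013.
j ≥ ln(0.000832013)/ln(0.2987) = -7.0917/-1.20832 = 5.869.
So 6 more iterations are needed.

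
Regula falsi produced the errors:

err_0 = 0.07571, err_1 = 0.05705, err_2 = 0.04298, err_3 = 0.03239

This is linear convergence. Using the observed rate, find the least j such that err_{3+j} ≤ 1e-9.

Rate ρ ≈ err_3/err_2 = 0.03239/0.04298 = 0.7536.
After j more steps, err_{3+j} ≈ 0.03239·ρ^j; need ρ^j ≤ 1e-9/0.03239 = 3.08737e-08.
j ≥ ln(3.08737e-08)/ln(0.7536) = -17.2934/-0.28289 = 61.131.
So 62 more iterations are needed.

62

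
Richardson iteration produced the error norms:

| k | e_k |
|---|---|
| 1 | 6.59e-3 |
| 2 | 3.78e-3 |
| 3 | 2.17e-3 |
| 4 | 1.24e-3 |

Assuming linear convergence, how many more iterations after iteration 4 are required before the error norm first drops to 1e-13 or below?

42

Rate ρ ≈ e_4/e_3 = 1.24e-3/2.17e-3 = 0.5714.
After j more steps, e_{4+j} ≈ 1.24e-3·ρ^j; need ρ^j ≤ 1e-13/1.24e-3 = 8.06452e-11.
j ≥ ln(8.06452e-11)/ln(0.5714) = -23.2410/-0.55967 = 41.526.
So 42 more iterations are needed.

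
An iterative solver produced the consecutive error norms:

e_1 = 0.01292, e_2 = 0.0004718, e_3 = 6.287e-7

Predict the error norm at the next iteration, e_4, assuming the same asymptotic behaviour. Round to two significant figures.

1.1e-12

First estimate the order: p ≈ ln(e_3/e_2) / ln(e_2/e_1) = ln(6.287e-7/0.0004718)/ln(0.0004718/0.01292) = ln(0.00133256)/ln(0.036517) ≈ 2.0002.
Then e_4 ≈ e_3·(e_3/e_2)^p = 6.287e-7·(0.00133256)^2.0002 = 6.287e-7·1.77337e-06 ≈ 1.115e-12.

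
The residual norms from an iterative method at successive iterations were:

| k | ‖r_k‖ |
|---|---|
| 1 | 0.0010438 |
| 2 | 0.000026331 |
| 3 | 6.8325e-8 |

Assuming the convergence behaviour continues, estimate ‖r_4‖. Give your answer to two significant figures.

First estimate the order: p ≈ ln(‖r_3‖/‖r_2‖) / ln(‖r_2‖/‖r_1‖) = ln(6.8325e-8/0.000026331)/ln(0.000026331/0.0010438) = ln(0.00259485)/ln(0.0252261) ≈ 1.6181.
Then ‖r_4‖ ≈ ‖r_3‖·(‖r_3‖/‖r_2‖)^p = 6.8325e-8·(0.00259485)^1.6181 = 6.8325e-8·6.54297e-05 ≈ 4.47e-12.

4.5e-12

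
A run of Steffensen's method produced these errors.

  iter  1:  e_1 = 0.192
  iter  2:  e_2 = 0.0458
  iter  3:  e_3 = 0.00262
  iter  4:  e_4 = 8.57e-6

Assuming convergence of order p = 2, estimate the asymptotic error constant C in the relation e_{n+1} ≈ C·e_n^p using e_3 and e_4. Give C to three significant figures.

C ≈ e_4 / e_3^2
  = 8.57e-6 / (0.00262)^2
  = 8.57e-6 / 6.8644e-06 ≈ 1.2485

1.25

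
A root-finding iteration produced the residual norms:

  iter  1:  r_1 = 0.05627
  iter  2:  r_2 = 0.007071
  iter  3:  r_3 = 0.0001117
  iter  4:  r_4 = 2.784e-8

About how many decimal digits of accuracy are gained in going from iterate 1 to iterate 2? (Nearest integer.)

1

Digits gained ≈ log₁₀(r_1/r_2) = log₁₀(0.05627/0.007071) = log₁₀(7.95786) ≈ 0.901.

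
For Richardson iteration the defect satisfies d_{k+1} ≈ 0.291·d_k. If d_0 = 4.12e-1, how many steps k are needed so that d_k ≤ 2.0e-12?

After k steps, d_k ≈ 4.12e-1·0.291^k.
Need 0.291^k ≤ 2.0e-12/4.12e-1 = 4.85437e-12.
k ≥ ln(4.85437e-12)/ln(0.291) = -26.0511/-1.23443 = 21.104.
Smallest integer k = 22.

22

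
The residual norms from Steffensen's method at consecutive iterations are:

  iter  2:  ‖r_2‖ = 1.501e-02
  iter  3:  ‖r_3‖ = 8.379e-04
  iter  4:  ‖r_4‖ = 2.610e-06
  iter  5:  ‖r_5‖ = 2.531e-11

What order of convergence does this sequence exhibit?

2

Consecutive ratios: ‖r_5‖/‖r_4‖ = 2.531e-11/2.610e-06 = 9.69732e-06, ‖r_4‖/‖r_3‖ = 2.610e-06/8.379e-04 = 0.00311493.
p ≈ ln(9.69732e-06)/ln(0.00311493) = -11.5437/-5.7715 ≈ 2.00.
So the convergence is quadratic (order 2).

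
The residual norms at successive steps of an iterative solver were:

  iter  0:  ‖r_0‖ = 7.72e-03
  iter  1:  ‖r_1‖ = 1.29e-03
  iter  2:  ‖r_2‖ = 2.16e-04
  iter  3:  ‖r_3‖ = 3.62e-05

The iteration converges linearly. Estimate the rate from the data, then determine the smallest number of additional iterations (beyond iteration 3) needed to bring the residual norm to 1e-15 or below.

Rate ρ ≈ ‖r_3‖/‖r_2‖ = 3.62e-05/2.16e-04 = 0.1676.
After j more steps, ‖r_{3+j}‖ ≈ 3.62e-05·ρ^j; need ρ^j ≤ 1e-15/3.62e-05 = 2.76243e-11.
j ≥ ln(2.76243e-11)/ln(0.1676) = -24.3123/-1.78618 = 13.611.
So 14 more iterations are needed.

14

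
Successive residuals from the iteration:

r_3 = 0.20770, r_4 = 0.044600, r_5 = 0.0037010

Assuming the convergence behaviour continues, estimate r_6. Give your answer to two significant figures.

6.6e-5

First estimate the order: p ≈ ln(r_5/r_4) / ln(r_4/r_3) = ln(0.0037010/0.044600)/ln(0.044600/0.20770) = ln(0.0829821)/ln(0.214733) ≈ 1.6180.
Then r_6 ≈ r_5·(r_5/r_4)^p = 0.0037010·(0.0829821)^1.6180 = 0.0037010·0.0178204 ≈ 6.595e-05.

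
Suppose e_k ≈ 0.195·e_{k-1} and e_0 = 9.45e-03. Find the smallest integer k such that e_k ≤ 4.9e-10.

After k steps, e_k ≈ 9.45e-03·0.195^k.
Need 0.195^k ≤ 4.9e-10/9.45e-03 = 5.18519e-08.
k ≥ ln(5.18519e-08)/ln(0.195) = -16.7749/-1.63476 = 10.261.
Smallest integer k = 11.

11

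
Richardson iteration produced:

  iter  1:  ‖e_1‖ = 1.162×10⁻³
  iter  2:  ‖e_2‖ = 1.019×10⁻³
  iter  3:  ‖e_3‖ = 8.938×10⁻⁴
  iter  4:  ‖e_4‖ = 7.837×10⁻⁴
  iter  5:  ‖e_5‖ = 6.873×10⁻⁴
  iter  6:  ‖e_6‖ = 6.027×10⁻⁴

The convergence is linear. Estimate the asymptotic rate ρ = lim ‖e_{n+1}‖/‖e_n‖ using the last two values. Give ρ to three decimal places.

0.877

ρ ≈ ‖e_6‖/‖e_5‖ = 6.027×10⁻⁴/6.873×10⁻⁴ = 0.87691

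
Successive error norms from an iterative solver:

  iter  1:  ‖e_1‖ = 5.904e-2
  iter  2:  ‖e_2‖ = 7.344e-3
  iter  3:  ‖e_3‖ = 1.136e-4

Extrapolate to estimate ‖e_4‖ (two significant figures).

First estimate the order: p ≈ ln(‖e_3‖/‖e_2‖) / ln(‖e_2‖/‖e_1‖) = ln(1.136e-4/7.344e-3)/ln(7.344e-3/5.904e-2) = ln(0.0154684)/ln(0.12439) ≈ 2.0001.
Then ‖e_4‖ ≈ ‖e_3‖·(‖e_3‖/‖e_2‖)^p = 1.136e-4·(0.0154684)^2.0001 = 1.136e-4·0.000239172 ≈ 2.717e-08.

2.7e-8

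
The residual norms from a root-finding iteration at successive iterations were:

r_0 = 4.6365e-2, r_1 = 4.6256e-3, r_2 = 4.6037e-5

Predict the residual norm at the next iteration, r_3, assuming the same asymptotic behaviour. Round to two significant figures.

First estimate the order: p ≈ ln(r_2/r_1) / ln(r_1/r_0) = ln(4.6037e-5/4.6256e-3)/ln(4.6256e-3/4.6365e-2) = ln(0.00995265)/ln(0.0997649) ≈ 2.0000.
Then r_3 ≈ r_2·(r_2/r_1)^p = 4.6037e-5·(0.00995265)^2.0000 = 4.6037e-5·9.90552e-05 ≈ 4.56e-09.

4.6e-9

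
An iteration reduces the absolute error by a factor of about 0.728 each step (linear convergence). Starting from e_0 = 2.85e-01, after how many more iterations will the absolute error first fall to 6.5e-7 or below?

41

After k steps, e_k ≈ 2.85e-01·0.728^k.
Need 0.728^k ≤ 6.5e-7/2.85e-01 = 2.2807e-06.
k ≥ ln(2.2807e-06)/ln(0.728) = -12.9910/-0.31745 = 40.923.
Smallest integer k = 41.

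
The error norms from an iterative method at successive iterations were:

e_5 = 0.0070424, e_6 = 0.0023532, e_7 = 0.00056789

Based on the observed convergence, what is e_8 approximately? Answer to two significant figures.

First estimate the order: p ≈ ln(e_7/e_6) / ln(e_6/e_5) = ln(0.00056789/0.0023532)/ln(0.0023532/0.0070424) = ln(0.241327)/ln(0.334147) ≈ 1.2969.
Then e_8 ≈ e_7·(e_7/e_6)^p = 0.00056789·(0.241327)^1.2969 = 0.00056789·0.158235 ≈ 8.986e-05.

9.0e-5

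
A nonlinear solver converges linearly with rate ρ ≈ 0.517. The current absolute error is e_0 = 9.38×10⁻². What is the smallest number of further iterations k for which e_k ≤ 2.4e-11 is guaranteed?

After k steps, e_k ≈ 9.38×10⁻²·0.517^k.
Need 0.517^k ≤ 2.4e-11/9.38×10⁻² = 2.55864e-10.
k ≥ ln(2.55864e-10)/ln(0.517) = -22.0864/-0.65971 = 33.479.
Smallest integer k = 34.

34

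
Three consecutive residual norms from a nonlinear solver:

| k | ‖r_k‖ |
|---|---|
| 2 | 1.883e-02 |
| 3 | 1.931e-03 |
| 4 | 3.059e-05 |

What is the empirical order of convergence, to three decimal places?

p ≈ ln(‖r_4‖/‖r_3‖) / ln(‖r_3‖/‖r_2‖)
  = ln(3.059e-05/1.931e-03) / ln(1.931e-03/1.883e-02)
  = ln(0.0158415) / ln(0.102549)
  = -4.145122 / -2.277415 ≈ 1.820100

1.820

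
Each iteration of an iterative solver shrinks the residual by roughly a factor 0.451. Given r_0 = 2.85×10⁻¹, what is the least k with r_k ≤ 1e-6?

16

After k steps, r_k ≈ 2.85×10⁻¹·0.451^k.
Need 0.451^k ≤ 1e-6/2.85×10⁻¹ = 3.50877e-06.
k ≥ ln(3.50877e-06)/ln(0.451) = -12.5602/-0.79629 = 15.773.
Smallest integer k = 16.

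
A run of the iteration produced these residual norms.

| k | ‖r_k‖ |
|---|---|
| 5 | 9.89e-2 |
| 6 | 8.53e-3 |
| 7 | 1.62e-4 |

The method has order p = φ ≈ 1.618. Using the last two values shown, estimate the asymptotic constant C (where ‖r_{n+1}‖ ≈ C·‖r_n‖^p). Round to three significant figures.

0.361

C ≈ ‖r_7‖ / ‖r_6‖^1.618
  = 1.62e-4 / (8.53e-3)^1.618
  = 1.62e-4 / 0.00044903 ≈ 0.36078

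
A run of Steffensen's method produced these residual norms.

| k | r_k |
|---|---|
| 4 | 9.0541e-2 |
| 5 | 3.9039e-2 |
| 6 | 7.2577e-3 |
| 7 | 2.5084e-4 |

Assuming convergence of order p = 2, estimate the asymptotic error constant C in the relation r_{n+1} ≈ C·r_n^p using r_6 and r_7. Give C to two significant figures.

C ≈ r_7 / r_6^2
  = 2.5084e-4 / (7.2577e-3)^2
  = 2.5084e-4 / 5.26742e-05 ≈ 4.7621

4.8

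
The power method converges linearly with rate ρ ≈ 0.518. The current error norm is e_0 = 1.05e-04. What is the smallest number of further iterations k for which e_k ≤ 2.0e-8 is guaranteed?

After k steps, e_k ≈ 1.05e-04·0.518^k.
Need 0.518^k ≤ 2.0e-8/1.05e-04 = 0.000190476.
k ≥ ln(0.000190476)/ln(0.518) = -8.5660/-0.65778 = 13.023.
Smallest integer k = 14.

14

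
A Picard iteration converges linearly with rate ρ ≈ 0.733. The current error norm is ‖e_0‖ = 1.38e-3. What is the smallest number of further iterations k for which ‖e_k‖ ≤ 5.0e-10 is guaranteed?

After k steps, ‖e_k‖ ≈ 1.38e-3·0.733^k.
Need 0.733^k ≤ 5.0e-10/1.38e-3 = 3.62319e-07.
k ≥ ln(3.62319e-07)/ln(0.733) = -14.8307/-0.31061 = 47.747.
Smallest integer k = 48.

48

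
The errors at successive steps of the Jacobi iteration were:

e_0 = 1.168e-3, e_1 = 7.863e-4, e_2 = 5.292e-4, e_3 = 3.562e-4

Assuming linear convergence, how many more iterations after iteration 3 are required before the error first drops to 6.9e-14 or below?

Rate ρ ≈ e_3/e_2 = 3.562e-4/5.292e-4 = 0.6731.
After j more steps, e_{3+j} ≈ 3.562e-4·ρ^j; need ρ^j ≤ 6.9e-14/3.562e-4 = 1.93711e-10.
j ≥ ln(1.93711e-10)/ln(0.6731) = -22.3647/-0.39586 = 56.496.
So 57 more iterations are needed.

57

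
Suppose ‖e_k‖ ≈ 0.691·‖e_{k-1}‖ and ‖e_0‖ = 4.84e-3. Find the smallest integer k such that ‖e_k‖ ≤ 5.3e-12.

56

After k steps, ‖e_k‖ ≈ 4.84e-3·0.691^k.
Need 0.691^k ≤ 5.3e-12/4.84e-3 = 1.09504e-09.
k ≥ ln(1.09504e-09)/ln(0.691) = -20.6325/-0.36962 = 55.821.
Smallest integer k = 56.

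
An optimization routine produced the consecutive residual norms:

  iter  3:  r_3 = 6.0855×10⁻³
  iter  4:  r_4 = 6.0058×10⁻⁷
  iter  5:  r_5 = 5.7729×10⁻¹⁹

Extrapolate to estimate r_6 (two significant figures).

First estimate the order: p ≈ ln(r_5/r_4) / ln(r_4/r_3) = ln(5.7729×10⁻¹⁹/6.0058×10⁻⁷)/ln(6.0058×10⁻⁷/6.0855×10⁻³) = ln(9.61221e-13)/ln(9.86903e-05) ≈ 3.0000.
Then r_6 ≈ r_5·(r_5/r_4)^p = 5.7729×10⁻¹⁹·(9.61221e-13)^3.0000 = 5.7729×10⁻¹⁹·8.88116e-37 ≈ 5.127e-55.

5.1e-55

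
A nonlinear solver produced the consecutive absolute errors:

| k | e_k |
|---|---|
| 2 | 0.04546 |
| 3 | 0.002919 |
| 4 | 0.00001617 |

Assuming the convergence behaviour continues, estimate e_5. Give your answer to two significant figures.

First estimate the order: p ≈ ln(e_4/e_3) / ln(e_3/e_2) = ln(0.00001617/0.002919)/ln(0.002919/0.04546) = ln(0.00553957)/ln(0.0642103) ≈ 1.8924.
Then e_5 ≈ e_4·(e_4/e_3)^p = 0.00001617·(0.00553957)^1.8924 = 0.00001617·5.36728e-05 ≈ 8.679e-10.

8.7e-10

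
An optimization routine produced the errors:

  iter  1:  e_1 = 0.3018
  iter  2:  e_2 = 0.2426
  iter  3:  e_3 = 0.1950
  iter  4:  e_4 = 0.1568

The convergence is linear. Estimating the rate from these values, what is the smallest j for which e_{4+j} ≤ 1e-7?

66

Rate ρ ≈ e_4/e_3 = 0.1568/0.1950 = 0.8041.
After j more steps, e_{4+j} ≈ 0.1568·ρ^j; need ρ^j ≤ 1e-7/0.1568 = 6.37755e-07.
j ≥ ln(6.37755e-07)/ln(0.8041) = -14.2653/-0.21803 = 65.428.
So 66 more iterations are needed.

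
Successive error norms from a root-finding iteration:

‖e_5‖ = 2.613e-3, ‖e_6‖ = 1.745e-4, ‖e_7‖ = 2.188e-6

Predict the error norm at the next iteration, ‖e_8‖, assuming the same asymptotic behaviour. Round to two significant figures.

1.8e-9

First estimate the order: p ≈ ln(‖e_7‖/‖e_6‖) / ln(‖e_6‖/‖e_5‖) = ln(2.188e-6/1.745e-4)/ln(1.745e-4/2.613e-3) = ln(0.0125387)/ln(0.0667815) ≈ 1.6180.
Then ‖e_8‖ ≈ ‖e_7‖·(‖e_7‖/‖e_6‖)^p = 2.188e-6·(0.0125387)^1.6180 = 2.188e-6·0.000837476 ≈ 1.832e-09.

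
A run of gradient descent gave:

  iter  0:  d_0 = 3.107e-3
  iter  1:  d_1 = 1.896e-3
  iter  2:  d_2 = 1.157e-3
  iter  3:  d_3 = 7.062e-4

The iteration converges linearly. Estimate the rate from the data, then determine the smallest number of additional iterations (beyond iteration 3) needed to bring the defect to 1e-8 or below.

Rate ρ ≈ d_3/d_2 = 7.062e-4/1.157e-3 = 0.6104.
After j more steps, d_{3+j} ≈ 7.062e-4·ρ^j; need ρ^j ≤ 1e-8/7.062e-4 = 1.41603e-05.
j ≥ ln(1.41603e-05)/ln(0.6104) = -11.1651/-0.49364 = 22.618.
So 23 more iterations are needed.

23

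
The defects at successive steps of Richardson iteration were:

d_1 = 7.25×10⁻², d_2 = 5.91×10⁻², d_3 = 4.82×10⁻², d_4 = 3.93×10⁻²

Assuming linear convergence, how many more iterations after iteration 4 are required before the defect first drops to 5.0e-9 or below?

Rate ρ ≈ d_4/d_3 = 3.93×10⁻²/4.82×10⁻² = 0.8154.
After j more steps, d_{4+j} ≈ 3.93×10⁻²·ρ^j; need ρ^j ≤ 5.0e-9/3.93×10⁻² = 1.27226e-07.
j ≥ ln(1.27226e-07)/ln(0.8154) = -15.8773/-0.20408 = 77.799.
So 78 more iterations are needed.

78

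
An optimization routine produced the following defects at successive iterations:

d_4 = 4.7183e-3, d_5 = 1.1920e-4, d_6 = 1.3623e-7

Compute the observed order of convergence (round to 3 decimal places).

p ≈ ln(d_6/d_5) / ln(d_5/d_4)
  = ln(1.3623e-7/1.1920e-4) / ln(1.1920e-4/4.7183e-3)
  = ln(0.00114287) / ln(0.0252633)
  = -6.774213 / -3.678403 ≈ 1.841618

1.842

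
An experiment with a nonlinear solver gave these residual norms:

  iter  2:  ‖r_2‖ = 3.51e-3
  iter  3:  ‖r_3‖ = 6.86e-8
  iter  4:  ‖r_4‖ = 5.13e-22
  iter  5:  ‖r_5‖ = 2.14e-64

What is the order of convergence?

3

Consecutive ratios: ‖r_5‖/‖r_4‖ = 2.14e-64/5.13e-22 = 4.17154e-43, ‖r_4‖/‖r_3‖ = 5.13e-22/6.86e-8 = 7.47813e-15.
p ≈ ln(4.17154e-43)/ln(7.47813e-15) = -97.5829/-32.5268 ≈ 3.00.
So the convergence is cubic (order 3).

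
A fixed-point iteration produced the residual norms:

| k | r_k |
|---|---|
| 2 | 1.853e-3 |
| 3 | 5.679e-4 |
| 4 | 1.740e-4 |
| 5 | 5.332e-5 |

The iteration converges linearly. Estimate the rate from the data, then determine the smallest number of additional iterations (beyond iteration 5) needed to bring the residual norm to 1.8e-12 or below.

15

Rate ρ ≈ r_5/r_4 = 5.332e-5/1.740e-4 = 0.3064.
After j more steps, r_{5+j} ≈ 5.332e-5·ρ^j; need ρ^j ≤ 1.8e-12/5.332e-5 = 3.37584e-08.
j ≥ ln(3.37584e-08)/ln(0.3064) = -17.2040/-1.18286 = 14.544.
So 15 more iterations are needed.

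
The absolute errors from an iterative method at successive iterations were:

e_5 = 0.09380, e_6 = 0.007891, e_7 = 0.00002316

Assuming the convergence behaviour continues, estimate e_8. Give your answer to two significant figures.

First estimate the order: p ≈ ln(e_7/e_6) / ln(e_6/e_5) = ln(0.00002316/0.007891)/ln(0.007891/0.09380) = ln(0.00293499)/ln(0.0841258) ≈ 2.3556.
Then e_8 ≈ e_7·(e_7/e_6)^p = 0.00002316·(0.00293499)^2.3556 = 0.00002316·1.08316e-06 ≈ 2.509e-11.

2.5e-11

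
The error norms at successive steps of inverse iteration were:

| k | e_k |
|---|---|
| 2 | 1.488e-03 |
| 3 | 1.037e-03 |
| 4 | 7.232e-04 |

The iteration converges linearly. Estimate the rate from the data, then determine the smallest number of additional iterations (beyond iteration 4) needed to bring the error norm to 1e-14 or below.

70

Rate ρ ≈ e_4/e_3 = 7.232e-04/1.037e-03 = 0.6974.
After j more steps, e_{4+j} ≈ 7.232e-04·ρ^j; need ρ^j ≤ 1e-14/7.232e-04 = 1.38274e-11.
j ≥ ln(1.38274e-11)/ln(0.6974) = -25.0044/-0.36040 = 69.380.
So 70 more iterations are needed.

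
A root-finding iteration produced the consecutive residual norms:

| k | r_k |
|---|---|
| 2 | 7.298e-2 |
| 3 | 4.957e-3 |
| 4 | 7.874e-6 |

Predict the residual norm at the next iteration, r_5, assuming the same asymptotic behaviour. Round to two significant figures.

1.5e-12

First estimate the order: p ≈ ln(r_4/r_3) / ln(r_3/r_2) = ln(7.874e-6/4.957e-3)/ln(4.957e-3/7.298e-2) = ln(0.00158846)/ln(0.0679227) ≈ 2.3965.
Then r_5 ≈ r_4·(r_4/r_3)^p = 7.874e-6·(0.00158846)^2.3965 = 7.874e-6·1.95947e-07 ≈ 1.543e-12.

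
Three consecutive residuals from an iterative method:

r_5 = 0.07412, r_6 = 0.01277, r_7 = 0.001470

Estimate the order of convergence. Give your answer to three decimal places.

p ≈ ln(r_7/r_6) / ln(r_6/r_5)
  = ln(0.001470/0.01277) / ln(0.01277/0.07412)
  = ln(0.115114) / ln(0.172288)
  = -2.161832 / -1.758588 ≈ 1.229300

1.229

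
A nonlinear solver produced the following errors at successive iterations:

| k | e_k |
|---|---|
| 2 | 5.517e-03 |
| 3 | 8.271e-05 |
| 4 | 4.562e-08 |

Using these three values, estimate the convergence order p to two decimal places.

p ≈ ln(e_4/e_3) / ln(e_3/e_2)
  = ln(4.562e-08/8.271e-05) / ln(8.271e-05/5.517e-03)
  = ln(0.000551566) / ln(0.0149918)
  = -7.50275 / -4.20025 ≈ 1.78626

1.79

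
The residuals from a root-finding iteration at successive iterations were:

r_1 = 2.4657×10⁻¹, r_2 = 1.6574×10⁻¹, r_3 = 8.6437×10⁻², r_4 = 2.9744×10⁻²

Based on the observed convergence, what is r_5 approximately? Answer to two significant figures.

First estimate the order: p ≈ ln(r_4/r_3) / ln(r_3/r_2) = ln(2.9744×10⁻²/8.6437×10⁻²)/ln(8.6437×10⁻²/1.6574×10⁻¹) = ln(0.344112)/ln(0.521522) ≈ 1.6387.
Then r_5 ≈ r_4·(r_4/r_3)^p = 2.9744×10⁻²·(0.344112)^1.6387 = 2.9744×10⁻²·0.174096 ≈ 0.005178.

5.2e-3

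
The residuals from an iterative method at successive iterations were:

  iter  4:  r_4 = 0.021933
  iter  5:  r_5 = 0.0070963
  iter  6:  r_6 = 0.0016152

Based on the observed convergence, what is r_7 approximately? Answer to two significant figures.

2.3e-4

First estimate the order: p ≈ ln(r_6/r_5) / ln(r_5/r_4) = ln(0.0016152/0.0070963)/ln(0.0070963/0.021933) = ln(0.227612)/ln(0.323544) ≈ 1.3117.
Then r_7 ≈ r_6·(r_6/r_5)^p = 0.0016152·(0.227612)^1.3117 = 0.0016152·0.143494 ≈ 0.0002318.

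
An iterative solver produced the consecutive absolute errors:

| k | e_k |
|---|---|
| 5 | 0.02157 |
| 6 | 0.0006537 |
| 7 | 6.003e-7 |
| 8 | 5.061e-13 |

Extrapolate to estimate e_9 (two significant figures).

First estimate the order: p ≈ ln(e_8/e_7) / ln(e_7/e_6) = ln(5.061e-13/6.003e-7)/ln(6.003e-7/0.0006537) = ln(8.43078e-07)/ln(0.000918311) ≈ 2.0000.
Then e_9 ≈ e_8·(e_8/e_7)^p = 5.061e-13·(8.43078e-07)^2.0000 = 5.061e-13·7.10781e-13 ≈ 3.597e-25.

3.6e-25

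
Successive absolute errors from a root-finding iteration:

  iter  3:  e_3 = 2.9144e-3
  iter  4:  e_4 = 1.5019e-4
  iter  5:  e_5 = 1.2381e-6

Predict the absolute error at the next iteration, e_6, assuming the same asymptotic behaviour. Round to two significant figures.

5.3e-10

First estimate the order: p ≈ ln(e_5/e_4) / ln(e_4/e_3) = ln(1.2381e-6/1.5019e-4)/ln(1.5019e-4/2.9144e-3) = ln(0.00824356)/ln(0.0515338) ≈ 1.6180.
Then e_6 ≈ e_5·(e_5/e_4)^p = 1.2381e-6·(0.00824356)^1.6180 = 1.2381e-6·0.000424887 ≈ 5.261e-10.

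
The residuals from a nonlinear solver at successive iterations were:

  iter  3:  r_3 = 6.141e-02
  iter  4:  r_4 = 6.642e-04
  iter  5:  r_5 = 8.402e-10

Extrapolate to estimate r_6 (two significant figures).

First estimate the order: p ≈ ln(r_5/r_4) / ln(r_4/r_3) = ln(8.402e-10/6.642e-04)/ln(6.642e-04/6.141e-02) = ln(1.26498e-06)/ln(0.0108158) ≈ 3.0000.
Then r_6 ≈ r_5·(r_5/r_4)^p = 8.402e-10·(1.26498e-06)^3.0000 = 8.402e-10·2.02419e-18 ≈ 1.701e-27.

1.7e-27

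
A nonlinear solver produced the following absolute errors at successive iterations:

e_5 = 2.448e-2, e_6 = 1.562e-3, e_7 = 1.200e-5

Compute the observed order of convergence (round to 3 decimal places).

1.769

p ≈ ln(e_7/e_6) / ln(e_6/e_5)
  = ln(1.200e-5/1.562e-3) / ln(1.562e-3/2.448e-2)
  = ln(0.00768246) / ln(0.0638072)
  = -4.868815 / -2.751889 ≈ 1.769263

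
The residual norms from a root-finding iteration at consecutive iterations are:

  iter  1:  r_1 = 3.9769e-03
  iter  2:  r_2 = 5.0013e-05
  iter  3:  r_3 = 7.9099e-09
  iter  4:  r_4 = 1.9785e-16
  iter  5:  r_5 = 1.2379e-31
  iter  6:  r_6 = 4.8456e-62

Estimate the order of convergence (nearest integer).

2

Consecutive ratios: r_6/r_5 = 4.8456e-62/1.2379e-31 = 3.91437e-31, r_5/r_4 = 1.2379e-31/1.9785e-16 = 6.25676e-16.
p ≈ ln(3.91437e-31)/ln(6.25676e-16) = -70.0155/-35.0077 ≈ 2.00.
So the convergence is quadratic (order 2).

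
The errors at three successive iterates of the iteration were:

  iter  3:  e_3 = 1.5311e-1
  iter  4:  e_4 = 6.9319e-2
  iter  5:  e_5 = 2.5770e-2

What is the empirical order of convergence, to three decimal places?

1.249

p ≈ ln(e_5/e_4) / ln(e_4/e_3)
  = ln(2.5770e-2/6.9319e-2) / ln(6.9319e-2/1.5311e-1)
  = ln(0.37176) / ln(0.45274)
  = -0.989507 / -0.792437 ≈ 1.248689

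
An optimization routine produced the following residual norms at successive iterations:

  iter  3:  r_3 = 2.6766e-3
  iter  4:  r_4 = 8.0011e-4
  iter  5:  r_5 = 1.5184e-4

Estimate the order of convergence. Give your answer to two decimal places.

p ≈ ln(r_5/r_4) / ln(r_4/r_3)
  = ln(1.5184e-4/8.0011e-4) / ln(8.0011e-4/2.6766e-3)
  = ln(0.189774) / ln(0.298928)
  = -1.66192 / -1.20755 ≈ 1.37627

1.38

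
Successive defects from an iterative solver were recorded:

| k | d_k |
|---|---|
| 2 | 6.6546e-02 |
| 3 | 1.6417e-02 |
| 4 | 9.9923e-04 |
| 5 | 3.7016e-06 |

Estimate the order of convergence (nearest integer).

2

Consecutive ratios: d_5/d_4 = 3.7016e-06/9.9923e-04 = 0.00370445, d_4/d_3 = 9.9923e-04/1.6417e-02 = 0.0608656.
p ≈ ln(0.00370445)/ln(0.0608656) = -5.5982/-2.7991 ≈ 2.00.
So the convergence is quadratic (order 2).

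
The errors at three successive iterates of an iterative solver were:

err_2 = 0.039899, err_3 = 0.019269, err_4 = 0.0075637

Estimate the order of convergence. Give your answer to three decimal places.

1.285

p ≈ ln(err_4/err_3) / ln(err_3/err_2)
  = ln(0.0075637/0.019269) / ln(0.019269/0.039899)
  = ln(0.392532) / ln(0.482944)
  = -0.935137 / -0.727855 ≈ 1.284785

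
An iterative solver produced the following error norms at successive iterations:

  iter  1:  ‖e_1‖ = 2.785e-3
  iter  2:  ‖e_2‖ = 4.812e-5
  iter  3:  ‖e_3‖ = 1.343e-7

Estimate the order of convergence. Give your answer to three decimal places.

1.449

p ≈ ln(‖e_3‖/‖e_2‖) / ln(‖e_2‖/‖e_1‖)
  = ln(1.343e-7/4.812e-5) / ln(4.812e-5/2.785e-3)
  = ln(0.00279094) / ln(0.0172783)
  = -5.881377 / -4.058304 ≈ 1.449220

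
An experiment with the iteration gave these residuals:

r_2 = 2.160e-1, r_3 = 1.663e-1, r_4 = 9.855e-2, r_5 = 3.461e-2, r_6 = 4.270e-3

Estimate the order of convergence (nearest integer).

Consecutive ratios: r_6/r_5 = 4.270e-3/3.461e-2 = 0.123375, r_5/r_4 = 3.461e-2/9.855e-2 = 0.351192.
p ≈ ln(0.123375)/ln(0.351192) = -2.0925/-1.0464 ≈ 2.00.
So the convergence is quadratic (order 2).

2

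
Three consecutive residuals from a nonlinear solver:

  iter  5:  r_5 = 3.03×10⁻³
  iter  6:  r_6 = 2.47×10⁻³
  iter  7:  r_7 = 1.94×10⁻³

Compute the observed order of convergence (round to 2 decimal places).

p ≈ ln(r_7/r_6) / ln(r_6/r_5)
  = ln(1.94×10⁻³/2.47×10⁻³) / ln(2.47×10⁻³/3.03×10⁻³)
  = ln(0.785425) / ln(0.815182)
  = -0.24153 / -0.20434 ≈ 1.18200

1.18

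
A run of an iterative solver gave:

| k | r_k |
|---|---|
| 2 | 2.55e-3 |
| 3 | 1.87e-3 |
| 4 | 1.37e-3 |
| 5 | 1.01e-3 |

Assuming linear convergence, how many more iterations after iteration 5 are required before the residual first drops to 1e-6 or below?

Rate ρ ≈ r_5/r_4 = 1.01e-3/1.37e-3 = 0.7372.
After j more steps, r_{5+j} ≈ 1.01e-3·ρ^j; need ρ^j ≤ 1e-6/1.01e-3 = 0.000990099.
j ≥ ln(0.000990099)/ln(0.7372) = -6.9177/-0.30490 = 22.688.
So 23 more iterations are needed.

23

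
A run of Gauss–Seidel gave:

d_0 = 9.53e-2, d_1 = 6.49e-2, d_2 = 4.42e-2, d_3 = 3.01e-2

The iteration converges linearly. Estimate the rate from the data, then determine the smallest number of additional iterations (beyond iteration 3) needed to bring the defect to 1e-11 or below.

Rate ρ ≈ d_3/d_2 = 3.01e-2/4.42e-2 = 0.6810.
After j more steps, d_{3+j} ≈ 3.01e-2·ρ^j; need ρ^j ≤ 1e-11/3.01e-2 = 3.32226e-10.
j ≥ ln(3.32226e-10)/ln(0.6810) = -21.8252/-0.38419 = 56.808.
So 57 more iterations are needed.

57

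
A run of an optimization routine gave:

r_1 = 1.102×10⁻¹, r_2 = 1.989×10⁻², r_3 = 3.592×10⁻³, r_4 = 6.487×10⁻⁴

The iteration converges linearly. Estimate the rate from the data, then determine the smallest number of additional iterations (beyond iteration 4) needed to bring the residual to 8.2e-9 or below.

Rate ρ ≈ r_4/r_3 = 6.487×10⁻⁴/3.592×10⁻³ = 0.1806.
After j more steps, r_{4+j} ≈ 6.487×10⁻⁴·ρ^j; need ρ^j ≤ 8.2e-9/6.487×10⁻⁴ = 1.26407e-05.
j ≥ ln(1.26407e-05)/ln(0.1806) = -11.2786/-1.71147 = 6.590.
So 7 more iterations are needed.

7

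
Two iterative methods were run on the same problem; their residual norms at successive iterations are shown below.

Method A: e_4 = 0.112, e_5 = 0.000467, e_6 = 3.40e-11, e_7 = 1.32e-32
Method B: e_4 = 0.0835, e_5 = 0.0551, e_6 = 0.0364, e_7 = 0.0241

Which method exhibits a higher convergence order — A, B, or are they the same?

A

Method A: p ≈ ln(1.32e-32/3.40e-11)/ln(3.40e-11/0.000467) ≈ 3.00.
Method B: p ≈ ln(0.0241/0.0364)/ln(0.0364/0.0551) ≈ 0.99.
Method A has the higher order (≈3.0 vs ≈1.0).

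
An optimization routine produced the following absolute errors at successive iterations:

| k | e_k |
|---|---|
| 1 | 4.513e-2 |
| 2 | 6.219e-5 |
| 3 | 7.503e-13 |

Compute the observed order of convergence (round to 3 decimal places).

2.768

p ≈ ln(e_3/e_2) / ln(e_2/e_1)
  = ln(7.503e-13/6.219e-5) / ln(6.219e-5/4.513e-2)
  = ln(1.20646e-08) / ln(0.00137802)
  = -18.232990 / -6.587108 ≈ 2.767981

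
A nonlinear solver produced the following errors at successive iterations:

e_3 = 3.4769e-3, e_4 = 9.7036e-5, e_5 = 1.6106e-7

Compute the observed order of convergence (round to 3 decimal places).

p ≈ ln(e_5/e_4) / ln(e_4/e_3)
  = ln(1.6106e-7/9.7036e-5) / ln(9.7036e-5/3.4769e-3)
  = ln(0.0016598) / ln(0.0279088)
  = -6.401058 / -3.578813 ≈ 1.788598

1.789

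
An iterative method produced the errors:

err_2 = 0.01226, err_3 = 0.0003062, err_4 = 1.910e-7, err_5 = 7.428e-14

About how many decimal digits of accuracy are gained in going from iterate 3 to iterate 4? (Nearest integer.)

Digits gained ≈ log₁₀(err_3/err_4) = log₁₀(0.0003062/1.910e-7) = log₁₀(1603.14) ≈ 3.205.

3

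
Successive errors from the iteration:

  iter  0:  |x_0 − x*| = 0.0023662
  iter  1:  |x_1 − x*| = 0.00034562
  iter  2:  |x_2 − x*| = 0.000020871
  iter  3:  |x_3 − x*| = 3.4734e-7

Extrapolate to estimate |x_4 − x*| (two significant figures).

First estimate the order: p ≈ ln(|x_3 − x*|/|x_2 − x*|) / ln(|x_2 − x*|/|x_1 − x*|) = ln(3.4734e-7/0.000020871)/ln(0.000020871/0.00034562) = ln(0.0166422)/ln(0.0603871) ≈ 1.4592.
Then |x_4 − x*| ≈ |x_3 − x*|·(|x_3 − x*|/|x_2 − x*|)^p = 3.4734e-7·(0.0166422)^1.4592 = 3.4734e-7·0.00253741 ≈ 8.813e-10.

8.8e-10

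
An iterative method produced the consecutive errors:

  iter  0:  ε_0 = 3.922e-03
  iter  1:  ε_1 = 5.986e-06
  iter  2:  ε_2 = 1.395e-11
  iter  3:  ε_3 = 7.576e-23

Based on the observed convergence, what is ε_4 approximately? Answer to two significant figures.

First estimate the order: p ≈ ln(ε_3/ε_2) / ln(ε_2/ε_1) = ln(7.576e-23/1.395e-11)/ln(1.395e-11/5.986e-06) = ln(5.43082e-12)/ln(2.33044e-06) ≈ 2.0000.
Then ε_4 ≈ ε_3·(ε_3/ε_2)^p = 7.576e-23·(5.43082e-12)^2.0000 = 7.576e-23·2.94938e-23 ≈ 2.234e-45.

2.2e-45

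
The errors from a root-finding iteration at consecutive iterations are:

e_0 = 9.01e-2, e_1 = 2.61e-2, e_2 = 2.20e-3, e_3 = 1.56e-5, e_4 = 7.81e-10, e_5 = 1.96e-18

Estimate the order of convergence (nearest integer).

2

Consecutive ratios: e_5/e_4 = 1.96e-18/7.81e-10 = 2.5096e-09, e_4/e_3 = 7.81e-10/1.56e-5 = 5.00641e-05.
p ≈ ln(2.5096e-09)/ln(5.00641e-05) = -19.8031/-9.9022 ≈ 2.00.
So the convergence is quadratic (order 2).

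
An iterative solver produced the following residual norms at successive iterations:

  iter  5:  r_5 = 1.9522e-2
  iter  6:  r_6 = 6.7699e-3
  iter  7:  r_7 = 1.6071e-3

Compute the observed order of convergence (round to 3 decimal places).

p ≈ ln(r_7/r_6) / ln(r_6/r_5)
  = ln(1.6071e-3/6.7699e-3) / ln(6.7699e-3/1.9522e-2)
  = ln(0.237389) / ln(0.346783)
  = -1.438055 / -1.059056 ≈ 1.357865

1.358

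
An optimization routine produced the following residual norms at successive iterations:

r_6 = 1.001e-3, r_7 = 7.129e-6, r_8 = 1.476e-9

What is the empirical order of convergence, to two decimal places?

p ≈ ln(r_8/r_7) / ln(r_7/r_6)
  = ln(1.476e-9/7.129e-6) / ln(7.129e-6/1.001e-3)
  = ln(0.000207042) / ln(0.00712188)
  = -8.48259 / -4.94458 ≈ 1.71553

1.72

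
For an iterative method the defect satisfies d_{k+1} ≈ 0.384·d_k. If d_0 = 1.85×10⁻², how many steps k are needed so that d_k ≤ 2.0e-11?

After k steps, d_k ≈ 1.85×10⁻²·0.384^k.
Need 0.384^k ≤ 2.0e-11/1.85×10⁻² = 1.08108e-09.
k ≥ ln(1.08108e-09)/ln(0.384) = -20.6453/-0.95711 = 21.570.
Smallest integer k = 22.

22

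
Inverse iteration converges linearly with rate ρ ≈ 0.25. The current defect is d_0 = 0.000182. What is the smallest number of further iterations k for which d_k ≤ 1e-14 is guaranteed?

18

After k steps, d_k ≈ 0.000182·0.25^k.
Need 0.25^k ≤ 1e-14/0.000182 = 5.49451e-11.
k ≥ ln(5.49451e-11)/ln(0.25) = -23.6247/-1.38629 = 17.042.
Smallest integer k = 18.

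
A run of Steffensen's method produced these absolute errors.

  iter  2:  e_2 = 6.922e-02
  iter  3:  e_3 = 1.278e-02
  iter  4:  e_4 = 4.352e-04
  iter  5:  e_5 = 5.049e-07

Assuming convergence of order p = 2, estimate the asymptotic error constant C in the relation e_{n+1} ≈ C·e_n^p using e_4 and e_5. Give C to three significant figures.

C ≈ e_5 / e_4^2
  = 5.049e-07 / (4.352e-04)^2
  = 5.049e-07 / 1.89399e-07 ≈ 2.6658

2.67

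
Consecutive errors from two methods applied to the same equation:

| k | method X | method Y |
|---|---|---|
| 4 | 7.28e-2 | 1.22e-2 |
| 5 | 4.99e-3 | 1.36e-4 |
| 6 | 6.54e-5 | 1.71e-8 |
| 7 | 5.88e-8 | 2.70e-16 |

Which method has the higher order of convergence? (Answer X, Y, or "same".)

Method X: p ≈ ln(5.88e-8/6.54e-5)/ln(6.54e-5/4.99e-3) ≈ 1.62.
Method Y: p ≈ ln(2.70e-16/1.71e-8)/ln(1.71e-8/1.36e-4) ≈ 2.00.
Method Y has the higher order (≈2.0 vs ≈1.6).

Y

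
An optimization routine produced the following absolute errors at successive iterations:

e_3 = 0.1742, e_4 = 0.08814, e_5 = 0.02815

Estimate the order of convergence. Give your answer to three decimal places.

p ≈ ln(e_5/e_4) / ln(e_4/e_3)
  = ln(0.02815/0.08814) / ln(0.08814/0.1742)
  = ln(0.319378) / ln(0.50597)
  = -1.141380 / -0.681278 ≈ 1.675351

1.675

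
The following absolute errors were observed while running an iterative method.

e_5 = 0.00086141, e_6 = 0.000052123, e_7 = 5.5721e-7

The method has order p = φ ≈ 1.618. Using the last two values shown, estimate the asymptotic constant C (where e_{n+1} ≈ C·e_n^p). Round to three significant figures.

4.74

C ≈ e_7 / e_6^1.618
  = 5.5721e-7 / (0.000052123)^1.618
  = 5.5721e-7 / 1.17531e-07 ≈ 4.7409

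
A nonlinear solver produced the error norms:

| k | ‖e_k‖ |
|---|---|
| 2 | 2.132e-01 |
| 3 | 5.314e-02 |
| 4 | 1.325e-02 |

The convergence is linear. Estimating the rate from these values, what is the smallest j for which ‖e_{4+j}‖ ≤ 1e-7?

Rate ρ ≈ ‖e_4‖/‖e_3‖ = 1.325e-02/5.314e-02 = 0.2493.
After j more steps, ‖e_{4+j}‖ ≈ 1.325e-02·ρ^j; need ρ^j ≤ 1e-7/1.325e-02 = 7.54717e-06.
j ≥ ln(7.54717e-06)/ln(0.2493) = -11.7943/-1.38910 = 8.491.
So 9 more iterations are needed.

9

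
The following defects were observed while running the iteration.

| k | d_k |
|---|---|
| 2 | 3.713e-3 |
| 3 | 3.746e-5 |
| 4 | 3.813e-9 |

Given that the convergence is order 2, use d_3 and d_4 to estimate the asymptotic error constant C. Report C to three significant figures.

C ≈ d_4 / d_3^2
  = 3.813e-9 / (3.746e-5)^2
  = 3.813e-9 / 1.40325e-09 ≈ 2.7173

2.72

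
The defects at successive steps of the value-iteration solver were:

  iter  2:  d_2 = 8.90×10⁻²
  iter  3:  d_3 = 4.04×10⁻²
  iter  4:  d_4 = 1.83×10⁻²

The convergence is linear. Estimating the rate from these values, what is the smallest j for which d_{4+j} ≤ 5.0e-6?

11

Rate ρ ≈ d_4/d_3 = 1.83×10⁻²/4.04×10⁻² = 0.4530.
After j more steps, d_{4+j} ≈ 1.83×10⁻²·ρ^j; need ρ^j ≤ 5.0e-6/1.83×10⁻² = 0.000273224.
j ≥ ln(0.000273224)/ln(0.4530) = -8.2052/-0.79186 = 10.362.
So 11 more iterations are needed.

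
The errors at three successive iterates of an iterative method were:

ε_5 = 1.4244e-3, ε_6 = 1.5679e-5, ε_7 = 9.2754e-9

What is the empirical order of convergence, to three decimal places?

p ≈ ln(ε_7/ε_6) / ln(ε_6/ε_5)
  = ln(9.2754e-9/1.5679e-5) / ln(1.5679e-5/1.4244e-3)
  = ln(0.000591581) / ln(0.0110074)
  = -7.432712 / -4.509188 ≈ 1.648348

1.648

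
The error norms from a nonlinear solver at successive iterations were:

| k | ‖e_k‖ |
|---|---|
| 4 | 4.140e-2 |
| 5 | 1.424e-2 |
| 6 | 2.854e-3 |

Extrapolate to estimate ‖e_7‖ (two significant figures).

First estimate the order: p ≈ ln(‖e_6‖/‖e_5‖) / ln(‖e_5‖/‖e_4‖) = ln(2.854e-3/1.424e-2)/ln(1.424e-2/4.140e-2) = ln(0.200421)/ln(0.343961) ≈ 1.5061.
Then ‖e_7‖ ≈ ‖e_6‖·(‖e_6‖/‖e_5‖)^p = 2.854e-3·(0.200421)^1.5061 = 2.854e-3·0.0888498 ≈ 0.0002536.

2.5e-4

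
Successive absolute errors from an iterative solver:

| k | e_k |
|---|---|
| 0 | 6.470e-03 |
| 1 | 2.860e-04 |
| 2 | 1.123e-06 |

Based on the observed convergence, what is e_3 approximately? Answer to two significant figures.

6.0e-11

First estimate the order: p ≈ ln(e_2/e_1) / ln(e_1/e_0) = ln(1.123e-06/2.860e-04)/ln(2.860e-04/6.470e-03) = ln(0.00392657)/ln(0.044204) ≈ 1.7762.
Then e_3 ≈ e_2·(e_2/e_1)^p = 1.123e-06·(0.00392657)^1.7762 = 1.123e-06·5.32705e-05 ≈ 5.982e-11.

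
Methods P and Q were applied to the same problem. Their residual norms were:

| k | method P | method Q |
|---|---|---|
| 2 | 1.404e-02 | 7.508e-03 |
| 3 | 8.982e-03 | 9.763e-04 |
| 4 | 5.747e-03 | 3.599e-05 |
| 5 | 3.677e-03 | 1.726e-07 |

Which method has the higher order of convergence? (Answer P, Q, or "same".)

Q

Method P: p ≈ ln(3.677e-03/5.747e-03)/ln(5.747e-03/8.982e-03) ≈ 1.00.
Method Q: p ≈ ln(1.726e-07/3.599e-05)/ln(3.599e-05/9.763e-04) ≈ 1.62.
Method Q has the higher order (≈1.6 vs ≈1.0).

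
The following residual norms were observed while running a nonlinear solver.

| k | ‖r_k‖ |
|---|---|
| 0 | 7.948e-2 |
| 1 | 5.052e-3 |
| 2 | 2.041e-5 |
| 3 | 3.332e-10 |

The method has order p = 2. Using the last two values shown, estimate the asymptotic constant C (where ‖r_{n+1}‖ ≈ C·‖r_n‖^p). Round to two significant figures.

C ≈ ‖r_3‖ / ‖r_2‖^2
  = 3.332e-10 / (2.041e-5)^2
  = 3.332e-10 / 4.16568e-10 ≈ 0.79987

0.80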